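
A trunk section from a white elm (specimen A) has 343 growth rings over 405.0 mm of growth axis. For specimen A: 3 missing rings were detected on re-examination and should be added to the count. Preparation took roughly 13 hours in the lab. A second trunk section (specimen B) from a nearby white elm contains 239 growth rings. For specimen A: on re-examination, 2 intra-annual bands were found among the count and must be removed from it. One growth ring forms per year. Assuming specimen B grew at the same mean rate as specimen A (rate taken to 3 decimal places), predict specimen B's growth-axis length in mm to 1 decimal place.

281.3 mm

Specimen A: correcting the raw count gives 343 − 2 + 3 = 344 true growth rings.
A: Mean rate = 405.0 mm / 344 years ≈ 1.177 mm/yr.
B's length ≈ 1.177 × 239 = 281.3 mm.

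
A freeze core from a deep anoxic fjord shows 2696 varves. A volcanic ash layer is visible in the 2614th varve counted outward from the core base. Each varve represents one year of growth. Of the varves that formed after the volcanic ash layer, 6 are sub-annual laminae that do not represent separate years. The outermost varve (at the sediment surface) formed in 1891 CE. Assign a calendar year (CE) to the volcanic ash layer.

The volcanic ash layer sits at varve 2614 from the core base, so 2696 − 2614 = 82 varves formed after it.
82 − 6 false = 76 true varves after the volcanic ash layer.
Counting back 76 years from 1891 CE places the volcanic ash layer in 1891 − 76 = 1815 CE.

1815 CE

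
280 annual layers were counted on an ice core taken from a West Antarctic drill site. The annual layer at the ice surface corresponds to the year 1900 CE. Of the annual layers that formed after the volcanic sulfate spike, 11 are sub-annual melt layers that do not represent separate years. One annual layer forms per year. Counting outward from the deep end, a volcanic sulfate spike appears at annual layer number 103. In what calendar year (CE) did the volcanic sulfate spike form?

The volcanic sulfate spike sits at annual layer 103 from the deep end, so 280 − 103 = 177 annual layers formed after it.
Excluding 11 false annual layers: 177 − 11 = 166.
1900 − 166 = 1734 CE.

1734 CE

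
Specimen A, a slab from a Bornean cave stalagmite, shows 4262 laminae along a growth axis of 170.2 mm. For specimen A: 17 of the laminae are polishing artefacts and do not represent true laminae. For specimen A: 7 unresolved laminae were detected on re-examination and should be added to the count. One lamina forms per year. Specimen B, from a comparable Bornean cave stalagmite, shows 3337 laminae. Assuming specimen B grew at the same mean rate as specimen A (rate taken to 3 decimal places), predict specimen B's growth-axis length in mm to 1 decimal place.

133.5 mm

Specimen A: true lamina count = 4262 − 17 + 7 = 4252.
A: Mean rate = 170.2 mm / 4252 years ≈ 0.040 mm/yr.
B's length ≈ 0.040 × 3337 = 133.5 mm.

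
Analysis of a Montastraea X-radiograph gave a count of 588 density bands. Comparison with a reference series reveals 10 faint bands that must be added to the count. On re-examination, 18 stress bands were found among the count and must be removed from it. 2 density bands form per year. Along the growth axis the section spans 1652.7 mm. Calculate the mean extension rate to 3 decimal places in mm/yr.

Correcting the raw count gives 588 − 18 + 10 = 580 true density bands.
Dividing by 2 density bands per year: 580 / 2 = 290 years.
Extension rate ≈ 1652.7 / 290 = 5.699 mm/yr.

5.699 mm/yr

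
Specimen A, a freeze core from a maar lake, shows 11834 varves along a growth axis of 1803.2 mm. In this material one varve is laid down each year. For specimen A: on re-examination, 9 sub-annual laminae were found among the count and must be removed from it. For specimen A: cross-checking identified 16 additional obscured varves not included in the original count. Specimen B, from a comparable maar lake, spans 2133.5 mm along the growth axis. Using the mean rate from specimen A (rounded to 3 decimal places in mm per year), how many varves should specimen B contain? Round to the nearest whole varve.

14036 varves

Specimen A: true varve count = 11834 − 9 + 16 = 11841.
A: Extension rate ≈ 1803.2 / 11841 = 0.152 mm per year.
B spans 2133.5 / 0.152 = 14036.18 years ≈ 14036 varves.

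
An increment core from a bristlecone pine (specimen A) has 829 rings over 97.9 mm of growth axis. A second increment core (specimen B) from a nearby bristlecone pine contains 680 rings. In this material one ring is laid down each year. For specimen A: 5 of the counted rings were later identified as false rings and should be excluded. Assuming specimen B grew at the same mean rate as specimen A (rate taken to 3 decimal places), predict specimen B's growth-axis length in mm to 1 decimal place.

80.9 mm

Specimen A: true ring count = 829 − 5 = 824.
A: 97.9 mm over 824 years gives 97.9 / 824 ≈ 0.119 mm/yr.
B's length ≈ 0.119 × 680 = 80.9 mm.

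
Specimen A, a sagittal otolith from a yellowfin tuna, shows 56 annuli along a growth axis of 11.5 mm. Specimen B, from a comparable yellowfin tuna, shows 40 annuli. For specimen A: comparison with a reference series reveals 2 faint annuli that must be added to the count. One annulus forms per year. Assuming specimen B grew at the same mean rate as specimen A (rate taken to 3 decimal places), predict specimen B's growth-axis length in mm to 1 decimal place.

7.9 mm

Specimen A: adjusted count: 56 + 2 = 58 annuli.
A: 11.5 mm over 58 years gives 11.5 / 58 ≈ 0.198 mm per year.
Length of B = 0.198 × 40 = 7.9 mm.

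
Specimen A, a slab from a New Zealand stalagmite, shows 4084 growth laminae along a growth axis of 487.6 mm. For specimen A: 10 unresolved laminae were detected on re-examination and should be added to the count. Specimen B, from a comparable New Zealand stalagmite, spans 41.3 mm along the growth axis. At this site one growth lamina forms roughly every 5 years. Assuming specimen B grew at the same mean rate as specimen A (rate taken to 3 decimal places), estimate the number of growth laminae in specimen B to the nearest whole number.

Specimen A: adjusted count: 4084 + 10 = 4094 growth laminae.
Specimen A: at 5 years per growth lamina, 4094 × 5 = 20470 years.
A: Mean rate = 487.6 mm / 20470 years ≈ 0.024 mm per year.
B spans 41.3 / 0.024 = 1720.83 years; at 5 years per growth lamina that is 1720.83 / 5 ≈ 344 growth laminae.

344 growth laminae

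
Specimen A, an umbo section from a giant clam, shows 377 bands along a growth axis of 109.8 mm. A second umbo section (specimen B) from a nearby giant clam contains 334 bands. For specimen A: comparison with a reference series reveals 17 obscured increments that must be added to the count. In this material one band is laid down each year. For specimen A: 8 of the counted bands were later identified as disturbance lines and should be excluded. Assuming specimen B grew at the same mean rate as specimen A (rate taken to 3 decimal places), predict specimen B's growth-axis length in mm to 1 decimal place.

94.9 mm

Specimen A: true band count = 377 − 8 + 17 = 386.
A: Mean rate = 109.8 mm / 386 years ≈ 0.284 mm/year.
For B, 0.284 mm/year × 334 years = 94.9 mm.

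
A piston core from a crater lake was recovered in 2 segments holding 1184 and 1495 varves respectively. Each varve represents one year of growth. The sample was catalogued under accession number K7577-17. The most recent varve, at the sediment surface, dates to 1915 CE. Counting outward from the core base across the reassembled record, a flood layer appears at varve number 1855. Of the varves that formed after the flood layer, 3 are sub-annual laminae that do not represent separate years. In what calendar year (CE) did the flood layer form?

Total varves = 1184 + 1495 = 2679.
The flood layer sits at varve 1855 from the core base, so 2679 − 1855 = 824 varves formed after it.
824 − 3 false = 821 true varves after the flood layer.
1915 − 821 = 1094 CE.

1094 CE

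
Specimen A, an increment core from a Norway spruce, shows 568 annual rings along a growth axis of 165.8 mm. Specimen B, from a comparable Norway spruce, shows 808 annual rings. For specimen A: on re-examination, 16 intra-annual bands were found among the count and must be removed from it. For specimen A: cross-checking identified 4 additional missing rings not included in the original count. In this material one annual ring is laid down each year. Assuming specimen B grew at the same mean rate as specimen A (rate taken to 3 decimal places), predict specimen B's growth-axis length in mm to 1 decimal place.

240.8 mm

Specimen A: true annual ring count = 568 − 16 + 4 = 556.
A: Mean rate = 165.8 mm / 556 years ≈ 0.298 mm/yr.
Length of B = 0.298 × 808 = 240.8 mm.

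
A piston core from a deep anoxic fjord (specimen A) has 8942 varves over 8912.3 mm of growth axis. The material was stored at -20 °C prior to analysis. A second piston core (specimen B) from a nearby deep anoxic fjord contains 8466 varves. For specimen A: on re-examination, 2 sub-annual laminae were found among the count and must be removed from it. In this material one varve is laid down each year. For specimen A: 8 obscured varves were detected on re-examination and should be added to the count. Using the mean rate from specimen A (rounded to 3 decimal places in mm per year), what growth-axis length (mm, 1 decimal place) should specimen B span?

8432.1 mm

Specimen A: after corrections the count is 8942 − 2 + 8 = 8948 varves.
A: Extension rate ≈ 8912.3 / 8948 = 0.996 mm/year.
Length of B = 0.996 × 8466 = 8432.1 mm.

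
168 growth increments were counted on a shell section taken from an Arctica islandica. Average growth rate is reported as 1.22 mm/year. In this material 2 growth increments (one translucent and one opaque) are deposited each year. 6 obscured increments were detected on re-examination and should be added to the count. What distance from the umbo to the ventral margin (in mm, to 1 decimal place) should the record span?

106.1 mm

True growth increment count = 168 + 6 = 174.
Dividing by 2 growth increments per year: 174 / 2 = 87 years.
87 years at 1.22 mm/year gives 1.22 × 87 = 106.1 mm.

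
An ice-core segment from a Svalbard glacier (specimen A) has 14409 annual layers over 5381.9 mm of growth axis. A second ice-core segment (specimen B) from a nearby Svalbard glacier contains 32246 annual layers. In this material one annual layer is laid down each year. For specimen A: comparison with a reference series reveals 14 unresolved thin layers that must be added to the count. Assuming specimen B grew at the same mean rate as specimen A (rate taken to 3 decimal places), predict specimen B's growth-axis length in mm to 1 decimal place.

12027.8 mm

Specimen A: true annual layer count = 14409 + 14 = 14423.
A: Extension rate ≈ 5381.9 / 14423 = 0.373 mm/yr.
B's length ≈ 0.373 × 32246 = 12027.8 mm.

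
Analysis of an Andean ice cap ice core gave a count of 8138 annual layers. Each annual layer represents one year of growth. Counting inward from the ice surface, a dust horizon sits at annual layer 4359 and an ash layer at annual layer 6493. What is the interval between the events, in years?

2134 years

Separation: 6493 − 4359 = 2134 annual layers.
At one annual layer per year, 2134 years elapsed between them.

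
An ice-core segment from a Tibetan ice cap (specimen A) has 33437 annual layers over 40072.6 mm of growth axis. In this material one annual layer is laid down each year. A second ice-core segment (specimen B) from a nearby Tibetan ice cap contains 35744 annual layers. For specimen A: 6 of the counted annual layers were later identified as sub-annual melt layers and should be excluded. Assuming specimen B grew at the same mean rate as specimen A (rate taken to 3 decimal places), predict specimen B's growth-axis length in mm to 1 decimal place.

Specimen A: after corrections the count is 33437 − 6 = 33431 annual layers.
A: 40072.6 mm over 33431 years gives 40072.6 / 33431 ≈ 1.199 mm/year.
B's length ≈ 1.199 × 35744 = 42857.1 mm.

42857.1 mm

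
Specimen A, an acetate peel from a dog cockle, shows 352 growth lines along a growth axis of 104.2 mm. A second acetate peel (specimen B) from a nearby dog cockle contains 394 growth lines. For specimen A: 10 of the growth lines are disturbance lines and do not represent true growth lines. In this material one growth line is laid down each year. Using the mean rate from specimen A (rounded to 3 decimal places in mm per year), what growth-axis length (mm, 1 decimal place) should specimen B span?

Specimen A: correcting the raw count gives 352 − 10 = 342 true growth lines.
A: Mean rate = 104.2 mm / 342 years ≈ 0.305 mm/yr.
B's length ≈ 0.305 × 394 = 120.2 mm.

120.2 mm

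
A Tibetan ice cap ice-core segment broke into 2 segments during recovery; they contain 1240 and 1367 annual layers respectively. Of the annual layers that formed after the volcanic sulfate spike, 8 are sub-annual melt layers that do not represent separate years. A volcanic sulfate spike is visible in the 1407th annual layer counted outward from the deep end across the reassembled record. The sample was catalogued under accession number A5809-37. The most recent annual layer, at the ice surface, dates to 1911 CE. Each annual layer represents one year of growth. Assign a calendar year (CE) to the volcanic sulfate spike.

Total annual layers = 1240 + 1367 = 2607.
The volcanic sulfate spike sits at annual layer 1407 from the deep end, so 2607 − 1407 = 1200 annual layers formed after it.
1200 − 8 false = 1192 true annual layers after the volcanic sulfate spike.
Counting back 1192 years from 1911 CE places the volcanic sulfate spike in 1911 − 1192 = 719 CE.

719 CE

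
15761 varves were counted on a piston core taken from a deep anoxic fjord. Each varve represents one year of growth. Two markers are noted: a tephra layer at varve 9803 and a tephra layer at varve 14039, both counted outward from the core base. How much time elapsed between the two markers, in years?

14039 − 9803 = 4236 varves lie between the two events.
One varve per year makes the interval 4236 years.

4236 years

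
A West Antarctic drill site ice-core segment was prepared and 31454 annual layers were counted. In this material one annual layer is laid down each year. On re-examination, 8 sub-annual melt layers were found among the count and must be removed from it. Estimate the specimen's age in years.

31446 years

Correcting the raw count gives 31454 − 8 = 31446 true annual layers.
With a one-to-one annual layer periodicity this is 31446 years.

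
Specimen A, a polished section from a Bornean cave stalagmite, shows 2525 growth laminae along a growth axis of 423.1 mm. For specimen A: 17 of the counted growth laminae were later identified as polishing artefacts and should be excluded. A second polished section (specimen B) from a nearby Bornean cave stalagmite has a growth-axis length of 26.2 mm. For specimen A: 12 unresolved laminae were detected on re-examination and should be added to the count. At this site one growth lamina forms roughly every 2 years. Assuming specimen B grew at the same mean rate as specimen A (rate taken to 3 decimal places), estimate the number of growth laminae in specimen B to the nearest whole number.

Specimen A: correcting the raw count gives 2525 − 17 + 12 = 2520 true growth laminae.
Specimen A: multiplying by 2 years per growth lamina: 2520 × 2 = 5040 years.
A: Mean rate = 423.1 mm / 5040 years ≈ 0.084 mm per year.
Specimen B: 26.2 mm / 0.084 mm per year = 311.90 years; at 2 years per growth lamina that is 311.90 / 2 ≈ 156 growth laminae.

156 growth laminae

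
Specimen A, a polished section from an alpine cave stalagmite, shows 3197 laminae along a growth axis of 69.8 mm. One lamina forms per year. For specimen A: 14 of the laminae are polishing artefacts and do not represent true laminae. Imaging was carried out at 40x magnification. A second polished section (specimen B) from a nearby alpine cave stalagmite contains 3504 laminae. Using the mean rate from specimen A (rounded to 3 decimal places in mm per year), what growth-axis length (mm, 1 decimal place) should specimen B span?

77.1 mm

Specimen A: true lamina count = 3197 − 14 = 3183.
A: 69.8 mm over 3183 years gives 69.8 / 3183 ≈ 0.022 mm/year.
For B, 0.022 mm/year × 3504 years = 77.1 mm.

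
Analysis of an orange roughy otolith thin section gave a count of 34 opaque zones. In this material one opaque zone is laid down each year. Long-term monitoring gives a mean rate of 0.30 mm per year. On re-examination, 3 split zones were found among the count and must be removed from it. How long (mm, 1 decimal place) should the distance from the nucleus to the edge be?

After corrections the count is 34 − 3 = 31 opaque zones.
31 years at 0.30 mm/year gives 0.30 × 31 = 9.3 mm.

9.3 mm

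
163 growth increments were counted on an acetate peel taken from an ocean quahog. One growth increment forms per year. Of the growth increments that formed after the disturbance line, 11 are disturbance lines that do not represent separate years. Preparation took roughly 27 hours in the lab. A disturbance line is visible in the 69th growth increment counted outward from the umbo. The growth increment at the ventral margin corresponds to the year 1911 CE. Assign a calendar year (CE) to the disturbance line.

1828 CE

Between growth increment 69 and the ventral margin there are 163 − 69 = 94 growth increments.
94 − 11 false = 83 true growth increments after the disturbance line.
Counting back 83 years from 1911 CE places the disturbance line in 1911 − 83 = 1828 CE.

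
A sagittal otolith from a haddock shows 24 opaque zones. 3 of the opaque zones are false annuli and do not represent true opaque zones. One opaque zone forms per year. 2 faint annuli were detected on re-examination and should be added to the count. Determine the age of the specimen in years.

Correcting the raw count gives 24 − 3 + 2 = 23 true opaque zones.
One opaque zone per year makes the duration 23 years.

23 years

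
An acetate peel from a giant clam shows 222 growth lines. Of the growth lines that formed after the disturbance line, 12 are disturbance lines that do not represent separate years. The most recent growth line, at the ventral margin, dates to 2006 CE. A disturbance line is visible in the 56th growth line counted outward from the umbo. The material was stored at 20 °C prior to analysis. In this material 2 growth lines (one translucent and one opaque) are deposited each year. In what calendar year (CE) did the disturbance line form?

The disturbance line sits at growth line 56 from the umbo, so 222 − 56 = 166 growth lines formed after it.
166 − 12 false = 154 true growth lines after the disturbance line.
Dividing by 2 growth lines per year: 154 / 2 = 77 years.
Counting back 77 years from 2006 CE places the disturbance line in 2006 − 77 = 1929 CE.

1929 CE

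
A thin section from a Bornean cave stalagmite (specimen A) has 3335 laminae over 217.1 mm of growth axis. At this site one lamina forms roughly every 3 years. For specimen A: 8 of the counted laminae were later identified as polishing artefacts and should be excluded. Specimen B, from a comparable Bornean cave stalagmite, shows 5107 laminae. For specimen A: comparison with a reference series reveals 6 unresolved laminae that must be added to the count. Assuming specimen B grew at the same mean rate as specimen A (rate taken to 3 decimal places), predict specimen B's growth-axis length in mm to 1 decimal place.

337.1 mm

Specimen A: adjusted count: 3335 − 8 + 6 = 3333 laminae.
Specimen A: 3333 laminae at 3 years each span 3333 × 3 = 9999 years.
A: 217.1 mm over 9999 years gives 217.1 / 9999 ≈ 0.022 mm/yr.
Specimen B: at 3 years per lamina, 5107 × 3 = 15321 years. B's length ≈ 0.022 × 15321 = 337.1 mm.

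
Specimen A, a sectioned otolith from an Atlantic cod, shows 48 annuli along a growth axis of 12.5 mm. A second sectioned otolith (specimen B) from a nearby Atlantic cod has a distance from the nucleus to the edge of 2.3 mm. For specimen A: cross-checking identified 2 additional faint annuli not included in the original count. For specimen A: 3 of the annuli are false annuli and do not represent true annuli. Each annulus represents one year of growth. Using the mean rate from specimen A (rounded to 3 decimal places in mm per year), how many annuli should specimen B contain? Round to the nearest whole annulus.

Specimen A: true annulus count = 48 − 3 + 2 = 47.
A: 12.5 mm over 47 years gives 12.5 / 47 ≈ 0.266 mm/yr.
B spans 2.3 / 0.266 = 8.65 years ≈ 9 annuli.

9 annuli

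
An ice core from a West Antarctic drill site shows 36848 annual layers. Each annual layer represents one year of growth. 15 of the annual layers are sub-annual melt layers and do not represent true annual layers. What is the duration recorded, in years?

Correcting the raw count gives 36848 − 15 = 36833 true annual layers.
With a one-to-one annual layer periodicity this is 36833 years.

36833 yr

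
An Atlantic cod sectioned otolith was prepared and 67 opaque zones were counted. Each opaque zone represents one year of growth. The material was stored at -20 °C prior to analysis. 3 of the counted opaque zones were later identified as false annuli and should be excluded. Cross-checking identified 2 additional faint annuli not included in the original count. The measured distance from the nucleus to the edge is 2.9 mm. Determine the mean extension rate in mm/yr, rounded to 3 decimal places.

0.044 mm/yr

Correcting the raw count gives 67 − 3 + 2 = 66 true opaque zones.
2.9 mm over 66 years gives 2.9 / 66 ≈ 0.044 mm/yr.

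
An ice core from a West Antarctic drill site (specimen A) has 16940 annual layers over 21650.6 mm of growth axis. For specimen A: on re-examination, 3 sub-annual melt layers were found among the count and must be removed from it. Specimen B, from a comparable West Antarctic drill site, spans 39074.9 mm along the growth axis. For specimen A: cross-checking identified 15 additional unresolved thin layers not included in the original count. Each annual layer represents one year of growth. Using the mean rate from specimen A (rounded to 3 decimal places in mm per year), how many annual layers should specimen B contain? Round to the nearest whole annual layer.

Specimen A: after corrections the count is 16940 − 3 + 15 = 16952 annual layers.
A: Extension rate ≈ 21650.6 / 16952 = 1.277 mm/yr.
Specimen B: 39074.9 mm / 1.277 mm per year = 30598.98 years ≈ 30599 annual layers.

30599 annual layers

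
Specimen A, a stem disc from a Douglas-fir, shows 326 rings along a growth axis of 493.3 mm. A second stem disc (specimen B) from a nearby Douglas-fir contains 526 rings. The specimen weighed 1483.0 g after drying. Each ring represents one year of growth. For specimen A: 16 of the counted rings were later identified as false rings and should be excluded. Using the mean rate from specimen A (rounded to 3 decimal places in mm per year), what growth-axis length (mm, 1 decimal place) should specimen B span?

Specimen A: correcting the raw count gives 326 − 16 = 310 true rings.
A: Extension rate ≈ 493.3 / 310 = 1.591 mm per year.
Length of B = 1.591 × 526 = 836.9 mm.

836.9 mm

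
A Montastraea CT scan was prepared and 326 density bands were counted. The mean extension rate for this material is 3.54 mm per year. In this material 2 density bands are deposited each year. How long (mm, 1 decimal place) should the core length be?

326 density bands at 2 per year is 326 / 2 = 163 years.
Predicted length = 3.54 mm/year × 163 years = 577.0 mm.

577.0 mm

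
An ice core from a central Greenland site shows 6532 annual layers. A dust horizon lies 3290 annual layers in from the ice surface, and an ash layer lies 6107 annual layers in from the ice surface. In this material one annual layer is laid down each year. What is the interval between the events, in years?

Separation: 6107 − 3290 = 2817 annual layers.
One annual layer per year makes the interval 2817 years.

2817 years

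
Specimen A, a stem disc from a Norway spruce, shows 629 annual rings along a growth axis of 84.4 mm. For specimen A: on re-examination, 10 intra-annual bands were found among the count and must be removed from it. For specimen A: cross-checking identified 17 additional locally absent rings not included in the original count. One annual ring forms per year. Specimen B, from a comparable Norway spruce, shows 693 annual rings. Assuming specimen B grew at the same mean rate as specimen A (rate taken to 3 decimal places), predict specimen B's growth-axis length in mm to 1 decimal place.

Specimen A: adjusted count: 629 − 10 + 17 = 636 annual rings.
A: Extension rate ≈ 84.4 / 636 = 0.133 mm/year.
Length of B = 0.133 × 693 = 92.2 mm.

92.2 mm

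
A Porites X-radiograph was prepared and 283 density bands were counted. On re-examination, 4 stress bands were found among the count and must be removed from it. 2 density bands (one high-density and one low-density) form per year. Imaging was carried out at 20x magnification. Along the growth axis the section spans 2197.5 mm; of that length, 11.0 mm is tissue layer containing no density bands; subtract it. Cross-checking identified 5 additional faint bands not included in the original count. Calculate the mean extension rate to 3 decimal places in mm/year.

Correcting the raw count gives 283 − 4 + 5 = 284 true density bands.
With 2 density bands per year, 284 / 2 = 142 years.
Net length = 2197.5 − 11.0 = 2186.5 mm.
2186.5 mm over 142 years gives 2186.5 / 142 ≈ 15.398 mm/year.

15.398 mm/year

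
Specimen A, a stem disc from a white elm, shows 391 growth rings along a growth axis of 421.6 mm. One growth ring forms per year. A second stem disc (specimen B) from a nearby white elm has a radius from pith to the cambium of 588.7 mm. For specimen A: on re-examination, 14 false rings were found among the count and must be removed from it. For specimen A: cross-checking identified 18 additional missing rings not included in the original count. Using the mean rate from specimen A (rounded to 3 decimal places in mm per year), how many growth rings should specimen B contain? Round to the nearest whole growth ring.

552 growth rings

Specimen A: after corrections the count is 391 − 14 + 18 = 395 growth rings.
A: Extension rate ≈ 421.6 / 395 = 1.067 mm per year.
For B, 588.7 / 1.067 = 551.73 years ≈ 552 growth rings.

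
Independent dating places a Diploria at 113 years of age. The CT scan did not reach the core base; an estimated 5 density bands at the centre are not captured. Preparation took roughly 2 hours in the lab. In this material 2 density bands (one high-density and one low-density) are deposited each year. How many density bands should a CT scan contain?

113 years at 2 density bands per year gives 113 × 2 = 226 density bands.
Subtracting the 5 density bands not captured gives 226 − 5 = 221 density bands in the record.

221 density bands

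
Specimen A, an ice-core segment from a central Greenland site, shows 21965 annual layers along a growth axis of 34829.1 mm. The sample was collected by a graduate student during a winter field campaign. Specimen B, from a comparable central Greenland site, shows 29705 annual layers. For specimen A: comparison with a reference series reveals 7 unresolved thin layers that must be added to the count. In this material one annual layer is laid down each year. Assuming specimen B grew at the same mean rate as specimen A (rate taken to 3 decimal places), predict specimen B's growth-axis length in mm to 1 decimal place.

47082.4 mm

Specimen A: correcting the raw count gives 21965 + 7 = 21972 true annual layers.
A: Extension rate ≈ 34829.1 / 21972 = 1.585 mm per year.
B's length ≈ 1.585 × 29705 = 47082.4 mm.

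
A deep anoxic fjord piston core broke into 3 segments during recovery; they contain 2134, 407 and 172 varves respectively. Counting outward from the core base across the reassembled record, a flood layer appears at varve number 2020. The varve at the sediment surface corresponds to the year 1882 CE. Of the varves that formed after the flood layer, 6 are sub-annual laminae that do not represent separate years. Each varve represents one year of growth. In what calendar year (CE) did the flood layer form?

1195 CE

Total varves = 2134 + 407 + 172 = 2713.
2713 − 2020 = 693 varves lie beyond the flood layer toward the sediment surface.
Excluding 6 false varves: 693 − 6 = 687.
1882 − 687 = 1195 CE.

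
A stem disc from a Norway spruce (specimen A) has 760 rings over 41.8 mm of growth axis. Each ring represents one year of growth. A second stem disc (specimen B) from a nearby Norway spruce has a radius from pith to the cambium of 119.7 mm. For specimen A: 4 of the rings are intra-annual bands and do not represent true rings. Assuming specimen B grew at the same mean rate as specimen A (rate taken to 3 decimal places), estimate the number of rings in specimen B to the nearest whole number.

2176 rings

Specimen A: adjusted count: 760 − 4 = 756 rings.
A: Mean rate = 41.8 mm / 756 years ≈ 0.055 mm per year.
Specimen B: 119.7 mm / 0.055 mm per year = 2176.36 years ≈ 2176 rings.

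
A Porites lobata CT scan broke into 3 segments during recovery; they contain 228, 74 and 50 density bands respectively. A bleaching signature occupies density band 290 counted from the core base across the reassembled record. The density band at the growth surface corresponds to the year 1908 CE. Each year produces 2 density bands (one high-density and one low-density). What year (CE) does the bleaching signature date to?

1877 CE

Total density bands = 228 + 74 + 50 = 352.
352 − 290 = 62 density bands lie beyond the bleaching signature toward the growth surface.
Dividing by 2 density bands per year: 62 / 2 = 31 years.
Counting back 31 years from 1908 CE places the bleaching signature in 1908 − 31 = 1877 CE.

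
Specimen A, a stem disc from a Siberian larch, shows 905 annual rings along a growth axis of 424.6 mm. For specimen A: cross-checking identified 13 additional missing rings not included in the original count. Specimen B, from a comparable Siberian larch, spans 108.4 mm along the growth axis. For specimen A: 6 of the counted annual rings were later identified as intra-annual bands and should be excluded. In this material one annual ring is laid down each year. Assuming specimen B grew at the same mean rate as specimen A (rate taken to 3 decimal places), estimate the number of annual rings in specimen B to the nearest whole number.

233 annual rings

Specimen A: adjusted count: 905 − 6 + 13 = 912 annual rings.
A: 424.6 mm over 912 years gives 424.6 / 912 ≈ 0.466 mm/yr.
For B, 108.4 / 0.466 = 232.62 years ≈ 233 annual rings.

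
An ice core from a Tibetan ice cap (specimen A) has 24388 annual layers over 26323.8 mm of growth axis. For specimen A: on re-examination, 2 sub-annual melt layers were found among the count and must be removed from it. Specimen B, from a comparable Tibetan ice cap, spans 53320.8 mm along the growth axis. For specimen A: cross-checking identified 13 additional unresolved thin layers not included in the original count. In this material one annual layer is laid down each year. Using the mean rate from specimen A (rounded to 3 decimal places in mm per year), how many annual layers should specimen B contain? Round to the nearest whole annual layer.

Specimen A: adjusted count: 24388 − 2 + 13 = 24399 annual layers.
A: Mean rate = 26323.8 mm / 24399 years ≈ 1.079 mm/yr.
Specimen B: 53320.8 mm / 1.079 mm per year = 49416.87 years ≈ 49417 annual layers.

49417 annual layers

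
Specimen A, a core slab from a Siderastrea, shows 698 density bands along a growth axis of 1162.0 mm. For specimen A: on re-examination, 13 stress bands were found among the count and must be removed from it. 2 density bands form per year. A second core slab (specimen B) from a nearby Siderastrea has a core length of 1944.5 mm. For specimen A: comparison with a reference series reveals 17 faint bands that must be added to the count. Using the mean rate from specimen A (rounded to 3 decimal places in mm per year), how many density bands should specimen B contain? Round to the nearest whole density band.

1175 density bands

Specimen A: after corrections the count is 698 − 13 + 17 = 702 density bands.
Specimen A: 702 density bands at 2 per year is 702 / 2 = 351 years.
A: 1162.0 mm over 351 years gives 1162.0 / 351 ≈ 3.311 mm/year.
B spans 1944.5 / 3.311 = 587.28 years; at 2 density bands per year that is 587.28 × 2 ≈ 1175 density bands.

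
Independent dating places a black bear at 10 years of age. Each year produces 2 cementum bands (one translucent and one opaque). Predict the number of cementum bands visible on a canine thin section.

10 years at 2 cementum bands per year gives 10 × 2 = 20 cementum bands.
So 20 cementum bands should be present.

20 cementum bands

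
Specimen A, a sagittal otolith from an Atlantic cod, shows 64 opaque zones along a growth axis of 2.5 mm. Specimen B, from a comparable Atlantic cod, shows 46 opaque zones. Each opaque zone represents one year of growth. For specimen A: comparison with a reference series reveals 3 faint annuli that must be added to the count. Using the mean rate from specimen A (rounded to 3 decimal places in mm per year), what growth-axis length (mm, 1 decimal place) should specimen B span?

1.7 mm

Specimen A: correcting the raw count gives 64 + 3 = 67 true opaque zones.
A: Mean rate = 2.5 mm / 67 years ≈ 0.037 mm/yr.
B's length ≈ 0.037 × 46 = 1.7 mm.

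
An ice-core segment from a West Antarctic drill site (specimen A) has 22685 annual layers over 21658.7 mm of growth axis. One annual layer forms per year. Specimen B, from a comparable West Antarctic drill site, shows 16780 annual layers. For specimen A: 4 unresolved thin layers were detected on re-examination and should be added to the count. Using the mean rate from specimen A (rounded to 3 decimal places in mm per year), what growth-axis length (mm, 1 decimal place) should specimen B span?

Specimen A: adjusted count: 22685 + 4 = 22689 annual layers.
A: Mean rate = 21658.7 mm / 22689 years ≈ 0.955 mm per year.
B's length ≈ 0.955 × 16780 = 16024.9 mm.

16024.9 mm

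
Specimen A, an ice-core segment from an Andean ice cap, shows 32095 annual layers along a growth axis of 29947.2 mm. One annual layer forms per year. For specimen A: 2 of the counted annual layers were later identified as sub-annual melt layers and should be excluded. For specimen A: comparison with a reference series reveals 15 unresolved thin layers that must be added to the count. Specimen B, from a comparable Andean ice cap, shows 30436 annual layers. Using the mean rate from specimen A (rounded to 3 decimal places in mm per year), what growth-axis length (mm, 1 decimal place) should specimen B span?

28396.8 mm

Specimen A: true annual layer count = 32095 − 2 + 15 = 32108.
A: Mean rate = 29947.2 mm / 32108 years ≈ 0.933 mm/year.
Length of B = 0.933 × 30436 = 28396.8 mm.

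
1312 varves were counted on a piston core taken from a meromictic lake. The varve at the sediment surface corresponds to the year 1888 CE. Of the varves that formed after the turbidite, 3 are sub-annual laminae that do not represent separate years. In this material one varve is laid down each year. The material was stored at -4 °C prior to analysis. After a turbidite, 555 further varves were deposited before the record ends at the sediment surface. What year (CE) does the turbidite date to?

555 varves formed after the turbidite.
555 − 3 false = 552 true varves after the turbidite.
1888 − 552 = 1336 CE.

1336 CE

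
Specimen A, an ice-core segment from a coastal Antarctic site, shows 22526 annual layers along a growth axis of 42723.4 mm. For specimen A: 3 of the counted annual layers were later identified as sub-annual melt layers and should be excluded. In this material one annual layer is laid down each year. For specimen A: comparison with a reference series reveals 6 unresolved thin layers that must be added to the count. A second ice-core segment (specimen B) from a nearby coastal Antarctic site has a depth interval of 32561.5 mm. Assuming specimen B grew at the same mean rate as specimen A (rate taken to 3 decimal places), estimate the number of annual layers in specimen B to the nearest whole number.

Specimen A: after corrections the count is 22526 − 3 + 6 = 22529 annual layers.
A: Mean rate = 42723.4 mm / 22529 years ≈ 1.896 mm per year.
B spans 32561.5 / 1.896 = 17173.79 years ≈ 17174 annual layers.

17174 annual layers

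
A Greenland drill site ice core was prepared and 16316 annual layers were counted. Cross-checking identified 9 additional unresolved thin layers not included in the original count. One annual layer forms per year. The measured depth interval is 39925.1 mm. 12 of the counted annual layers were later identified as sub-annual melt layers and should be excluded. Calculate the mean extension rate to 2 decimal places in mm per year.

True annual layer count = 16316 − 12 + 9 = 16313.
Mean rate = 39925.1 mm / 16313 years ≈ 2.45 mm per year.

2.45 mm per year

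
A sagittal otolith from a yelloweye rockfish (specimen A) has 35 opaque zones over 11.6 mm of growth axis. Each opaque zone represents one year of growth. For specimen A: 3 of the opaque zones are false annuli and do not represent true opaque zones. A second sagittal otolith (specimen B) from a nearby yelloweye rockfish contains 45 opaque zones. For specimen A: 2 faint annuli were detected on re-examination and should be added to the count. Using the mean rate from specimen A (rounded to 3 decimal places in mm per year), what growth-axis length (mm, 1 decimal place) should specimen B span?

Specimen A: adjusted count: 35 − 3 + 2 = 34 opaque zones.
A: Mean rate = 11.6 mm / 34 years ≈ 0.341 mm/year.
Length of B = 0.341 × 45 = 15.3 mm.

15.3 mm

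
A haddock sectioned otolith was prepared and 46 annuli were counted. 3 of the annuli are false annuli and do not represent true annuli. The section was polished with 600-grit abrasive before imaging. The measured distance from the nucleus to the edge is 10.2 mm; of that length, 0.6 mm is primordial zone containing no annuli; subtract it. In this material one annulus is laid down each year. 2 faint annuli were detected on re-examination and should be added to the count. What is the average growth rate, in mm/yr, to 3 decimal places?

0.213 mm/yr

After corrections the count is 46 − 3 + 2 = 45 annuli.
Removing the 0.6 mm offcut leaves 10.2 − 0.6 = 9.6 mm.
9.6 mm over 45 years gives 9.6 / 45 ≈ 0.213 mm/yr.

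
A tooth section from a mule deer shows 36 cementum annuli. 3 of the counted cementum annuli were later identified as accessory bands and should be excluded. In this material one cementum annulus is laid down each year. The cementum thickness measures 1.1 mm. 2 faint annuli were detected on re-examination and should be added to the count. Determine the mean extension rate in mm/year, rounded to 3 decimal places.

True cementum annulus count = 36 − 3 + 2 = 35.
1.1 mm over 35 years gives 1.1 / 35 ≈ 0.031 mm/year.

0.031 mm/year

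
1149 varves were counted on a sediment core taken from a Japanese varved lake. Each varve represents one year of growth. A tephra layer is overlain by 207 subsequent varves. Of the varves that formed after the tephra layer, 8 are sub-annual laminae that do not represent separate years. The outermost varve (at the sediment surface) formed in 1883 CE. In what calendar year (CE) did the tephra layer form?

There are 207 varves younger than the tephra layer.
Removing the 8 false varves leaves 207 − 8 = 199 true varves beyond the tephra layer.
The varve at the sediment surface is 1883 CE, so the tephra layer dates to 1883 − 199 = 1684 CE.

1684 CE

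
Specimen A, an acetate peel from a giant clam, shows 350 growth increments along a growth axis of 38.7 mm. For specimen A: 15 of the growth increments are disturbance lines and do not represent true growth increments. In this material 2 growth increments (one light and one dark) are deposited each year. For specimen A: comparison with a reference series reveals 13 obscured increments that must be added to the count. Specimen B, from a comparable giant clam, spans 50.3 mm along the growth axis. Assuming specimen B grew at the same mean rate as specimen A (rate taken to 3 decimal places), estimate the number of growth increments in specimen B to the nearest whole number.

Specimen A: after corrections the count is 350 − 15 + 13 = 348 growth increments.
Specimen A: dividing by 2 growth increments per year: 348 / 2 = 174 years.
A: Extension rate ≈ 38.7 / 174 = 0.222 mm/yr.
Specimen B: 50.3 mm / 0.222 mm per year = 226.58 years; at 2 growth increments per year that is 226.58 × 2 ≈ 453 growth increments.

453 growth increments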